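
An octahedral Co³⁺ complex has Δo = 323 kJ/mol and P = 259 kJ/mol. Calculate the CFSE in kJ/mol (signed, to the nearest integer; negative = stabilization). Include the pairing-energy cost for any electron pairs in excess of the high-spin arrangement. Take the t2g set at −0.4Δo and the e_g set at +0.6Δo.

-257

Co³⁺: group 9, so d-count = 9 − 3 = 6.
Δo > P, so pairing is preferred: the ground state is low-spin.
That gives t2g^6 e_g^0.
Orbital CFSE = -2.4Δo = -2.4 × 323 = -775 kJ/mol.
Excess pairs vs high-spin: 3 − 1 = 2; pairing cost = +518 kJ/mol.
Net CFSE = -775 + 518 = -257 kJ/mol.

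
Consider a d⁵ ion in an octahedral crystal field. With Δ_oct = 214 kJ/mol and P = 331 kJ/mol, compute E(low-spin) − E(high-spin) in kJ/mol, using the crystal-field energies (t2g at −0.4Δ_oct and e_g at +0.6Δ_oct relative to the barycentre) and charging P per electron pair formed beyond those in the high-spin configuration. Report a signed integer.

234

High-spin d⁵ fills as t2g^3 e_g^2 with CFSE 3(−0.4) + 2(+0.6) = 0.0Δ_oct = 0 kJ/mol.
Low-spin t2g^5 e_g^0 gives -2.0Δ_oct = -428 kJ/mol, but forming 2 extra pairs costs 2P = 662 kJ/mol, so E(LS) = -428 + 662 = 234 kJ/mol.
E(LS) − E(HS) = 234 − (0) = 234 kJ/mol.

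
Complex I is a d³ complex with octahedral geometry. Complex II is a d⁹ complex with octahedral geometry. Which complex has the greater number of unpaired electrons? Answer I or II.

I: t2g^3 e_g^0 → 3 unpaired.
II: t₂g⁶ eg³ → 1 unpaired.
So I has more unpaired electrons.

I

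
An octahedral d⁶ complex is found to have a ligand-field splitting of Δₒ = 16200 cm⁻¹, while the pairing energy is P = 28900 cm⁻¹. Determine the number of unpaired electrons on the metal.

Here Δₒ < P (16200 < 28900), so the high-spin state is favoured.
That gives t₂g⁴ eg².
Unpaired electrons: 4.

4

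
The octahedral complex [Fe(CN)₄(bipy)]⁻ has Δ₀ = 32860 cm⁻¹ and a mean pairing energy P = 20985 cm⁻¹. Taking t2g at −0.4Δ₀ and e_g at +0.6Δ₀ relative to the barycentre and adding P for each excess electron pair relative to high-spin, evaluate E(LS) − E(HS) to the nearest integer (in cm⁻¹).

-23750

Ligand charges: 4×(-1) from CN⁻ and 1×(+0) from bipy sum to -4; with overall charge -1, Fe is +3.
Fe sits in group 8; removing 3 electrons leaves Fe³⁺ with 8 − 3 = 5 d electrons.
In the high-spin limit (t2g^3 e_g^2) the orbital term is 0.0Δ₀ = 0 cm⁻¹, with no excess pairing.
Low-spin: t2g^5 e_g^0, orbital CFSE = -2.0Δ₀ = -65720 cm⁻¹; plus 2 excess pairs × P = +41970 cm⁻¹; total -23750 cm⁻¹.
E(LS) − E(HS) = -23750 − (0) = -23750 cm⁻¹.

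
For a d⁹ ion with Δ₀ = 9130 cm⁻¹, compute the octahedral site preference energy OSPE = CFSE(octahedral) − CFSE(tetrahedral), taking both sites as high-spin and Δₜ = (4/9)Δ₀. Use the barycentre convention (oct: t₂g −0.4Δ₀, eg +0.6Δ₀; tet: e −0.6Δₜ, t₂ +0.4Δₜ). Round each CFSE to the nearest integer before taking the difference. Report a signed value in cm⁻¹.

Octahedral (high-spin): t₂g⁶ eg³, CFSE = 6(−0.4) + 3(+0.6) = -0.6Δ₀ = -0.6 × 9130 = -5478 cm⁻¹.
In a tetrahedral site the filling is e⁴ t₂⁵: CFSE(tet) = -0.4Δₜ = -0.4 × (4/9)(9130) = -1623 cm⁻¹.
OSPE = -5478 − (-1623) = -3855 cm⁻¹.

-3855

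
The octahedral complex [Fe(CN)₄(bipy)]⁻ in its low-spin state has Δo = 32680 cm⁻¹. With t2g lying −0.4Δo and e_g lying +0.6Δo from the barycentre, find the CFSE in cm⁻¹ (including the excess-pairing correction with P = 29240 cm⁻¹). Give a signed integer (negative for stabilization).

-6880

Ligand charges: 4×(-1) from CN⁻ and 1×(+0) from bipy sum to -4; with overall charge -1, Fe is +3.
Fe sits in group 8; removing 3 electrons leaves Fe³⁺ with 8 − 3 = 5 d electrons.
Electron filling gives t2g^5 e_g^0.
The orbital stabilization is -2.0Δo = -2.0 × 32680 = -65360 cm⁻¹.
High-spin d⁵ would be t2g^3 e_g^2 with 0 pairs; low-spin has 2, so 2 excess pairs cost +2P = +58480 cm⁻¹.
Net CFSE = -65360 + 58480 = -6880 cm⁻¹.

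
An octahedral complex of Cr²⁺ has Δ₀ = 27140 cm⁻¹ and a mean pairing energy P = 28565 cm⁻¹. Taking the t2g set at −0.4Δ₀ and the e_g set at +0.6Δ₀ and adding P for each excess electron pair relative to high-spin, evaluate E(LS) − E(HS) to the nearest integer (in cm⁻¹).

Cr²⁺: group 6, so d-count = 6 − 2 = 4.
In the high-spin limit (t2g^3 e_g^1) the orbital term is -0.6Δ₀ = -16284 cm⁻¹, with no excess pairing.
For low-spin the configuration is t2g^4 e_g^0: orbital energy -1.6 × 27140 = -43424 cm⁻¹, and 1 additional pair relative to high-spin adds 28565 cm⁻¹, giving -14859 cm⁻¹.
E(LS) − E(HS) = -14859 − (-16284) = 1425 cm⁻¹.

1425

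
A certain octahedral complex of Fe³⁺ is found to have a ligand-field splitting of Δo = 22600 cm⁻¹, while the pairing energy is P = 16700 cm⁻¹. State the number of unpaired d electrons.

1

Fe³⁺: group 8, so d-count = 8 − 3 = 5.
Since Δo = 22600 cm⁻¹ > P = 16700 cm⁻¹, the complex adopts the low-spin configuration.
Filling d⁵ accordingly: t₂g⁵ eg⁰.
Unpaired electrons: 1.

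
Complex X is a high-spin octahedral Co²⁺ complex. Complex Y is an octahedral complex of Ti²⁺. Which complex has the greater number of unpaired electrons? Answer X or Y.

X

X: Co is in group 9, so Co²⁺ is d⁷ (9 − 2 = 7); t₂g⁵ eg² → 3 unpaired.
Y: Ti is in group 4, so Ti²⁺ is d² (4 − 2 = 2); For octahedral d² the high- and low-spin configurations coincide; t2g^2 e_g^0 → 2 unpaired.
So X has more unpaired electrons.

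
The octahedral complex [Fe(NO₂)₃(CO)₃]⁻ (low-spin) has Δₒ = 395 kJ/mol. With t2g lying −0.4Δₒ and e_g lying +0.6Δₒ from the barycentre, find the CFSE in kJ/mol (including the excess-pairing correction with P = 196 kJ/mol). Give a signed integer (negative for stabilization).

-556

Ligand charges: 3×(-1) from NO₂⁻ and 3×(+0) from CO sum to -3; with overall charge -1, Fe is +2.
Fe sits in group 8; removing 2 electrons leaves Fe²⁺ with 8 − 2 = 6 d electrons.
Electron filling gives t2g^6 e_g^0.
Orbital CFSE = 6(-0.4) + 0(0.6) = -2.4Δₒ = -2.4 × 395 = -948 kJ/mol.
High-spin d⁶ would be t2g^4 e_g^2 with 1 pair; low-spin has 3, so 2 excess pairs cost +2P = +392 kJ/mol.
Net CFSE = -948 + 392 = -556 kJ/mol.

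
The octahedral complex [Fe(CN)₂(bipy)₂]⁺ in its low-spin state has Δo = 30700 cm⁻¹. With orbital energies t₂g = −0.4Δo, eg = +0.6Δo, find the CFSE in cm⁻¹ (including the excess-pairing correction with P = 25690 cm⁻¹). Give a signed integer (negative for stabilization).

Ligand charges: 2×(-1) from CN⁻ and 2×(+0) from bipy sum to -2; with overall charge +1, Fe is +3.
Fe sits in group 8; removing 3 electrons leaves Fe³⁺ with 8 − 3 = 5 d electrons.
Configuration: t₂g⁵ eg⁰.
CFSE(orbital) = 5×(-0.4Δo) + 0×(0.6Δo) = -2.0Δo; with Δo = 30700 cm⁻¹ that is -61400 cm⁻¹.
Relative to high-spin t₂g³ eg² (0 paired), the low-spin configuration has 2 additional pairs, contributing +2 × 25690 = +51380 cm⁻¹.
Combining: -61400 + 51380 = -10020 cm⁻¹.

-10020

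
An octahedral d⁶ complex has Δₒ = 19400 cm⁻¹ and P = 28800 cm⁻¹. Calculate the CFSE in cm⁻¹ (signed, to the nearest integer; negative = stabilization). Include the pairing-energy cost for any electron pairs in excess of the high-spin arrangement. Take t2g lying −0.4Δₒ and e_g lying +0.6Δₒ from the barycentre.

With Δₒ < P the complex is high-spin.
Configuration: t2g^4 e_g^2.
Orbital CFSE = -0.4Δₒ = -0.4 × 19400 = -7760 cm⁻¹.
High-spin has no excess pairs, so no pairing correction applies.

-7760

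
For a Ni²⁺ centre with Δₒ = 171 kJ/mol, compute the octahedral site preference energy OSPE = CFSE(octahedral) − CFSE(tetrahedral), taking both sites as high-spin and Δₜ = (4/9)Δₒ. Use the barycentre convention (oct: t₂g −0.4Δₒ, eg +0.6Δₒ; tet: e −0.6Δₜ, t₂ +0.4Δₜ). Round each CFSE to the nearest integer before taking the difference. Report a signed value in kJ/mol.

Ni is in group 10, so Ni²⁺ is d⁸ (10 − 2 = 8).
In an octahedral site d⁸ (HS) is t₂g⁶ eg², giving CFSE(oct) = -1.2Δₒ = -205 kJ/mol.
Tetrahedral: e⁴ t₂⁴, CFSE = 4(−0.6) + 4(+0.4) = -0.8Δₜ = -0.8 × (4/9) × 171 = -61 kJ/mol.
Subtracting, OSPE = -205 − (-61) = -144 kJ/mol.

-144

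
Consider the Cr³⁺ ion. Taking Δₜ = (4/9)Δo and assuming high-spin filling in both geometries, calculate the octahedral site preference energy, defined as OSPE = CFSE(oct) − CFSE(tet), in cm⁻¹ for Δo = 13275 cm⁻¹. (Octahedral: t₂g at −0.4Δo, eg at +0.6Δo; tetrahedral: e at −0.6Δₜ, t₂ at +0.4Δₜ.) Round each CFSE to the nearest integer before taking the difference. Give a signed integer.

Cr sits in group 6; removing 3 electrons leaves Cr³⁺ with 6 − 3 = 3 d electrons.
Octahedral high-spin t₂g³ eg⁰: CFSE = -1.2 × 13275 = -15930 cm⁻¹.
In a tetrahedral site the filling is e² t₂¹: CFSE(tet) = -0.8Δₜ = -0.8 × (4/9)(13275) = -4720 cm⁻¹.
OSPE = -15930 − (-4720) = -11210 cm⁻¹.

-11210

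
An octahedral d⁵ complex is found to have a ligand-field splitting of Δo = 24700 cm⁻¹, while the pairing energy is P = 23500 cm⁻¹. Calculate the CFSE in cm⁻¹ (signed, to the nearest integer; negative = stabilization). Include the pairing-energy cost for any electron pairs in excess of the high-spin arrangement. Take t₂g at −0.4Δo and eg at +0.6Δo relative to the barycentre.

-2400

Since Δo = 24700 cm⁻¹ > P = 23500 cm⁻¹, the complex adopts the low-spin configuration.
Configuration: t₂g⁵ eg⁰.
Orbital CFSE = -2.0Δo = -2.0 × 24700 = -49400 cm⁻¹.
Excess pairs vs high-spin: 2 − 0 = 2; pairing cost = +47000 cm⁻¹.
Net CFSE = -49400 + 47000 = -2400 cm⁻¹.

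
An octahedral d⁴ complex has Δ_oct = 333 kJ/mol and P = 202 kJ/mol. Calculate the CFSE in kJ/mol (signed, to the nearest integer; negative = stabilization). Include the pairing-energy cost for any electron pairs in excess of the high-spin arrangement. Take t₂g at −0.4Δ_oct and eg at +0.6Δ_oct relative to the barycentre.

With Δ_oct > P the complex is low-spin.
Filling d⁴ accordingly: t₂g⁴ eg⁰.
Orbital CFSE = -1.6Δ_oct = -1.6 × 333 = -533 kJ/mol.
Excess pairs vs high-spin: 1 − 0 = 1; pairing cost = +202 kJ/mol.
Net CFSE = -533 + 202 = -331 kJ/mol.

-331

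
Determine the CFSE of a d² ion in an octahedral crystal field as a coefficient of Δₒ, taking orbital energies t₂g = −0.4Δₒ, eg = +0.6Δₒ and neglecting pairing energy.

-0.8 Δₒ

Configuration: t₂g² eg⁰.
CFSE = 2(-0.4Δₒ) + 0(0.6Δₒ) = -0.8Δₒ + 0.0Δₒ = -0.8Δₒ.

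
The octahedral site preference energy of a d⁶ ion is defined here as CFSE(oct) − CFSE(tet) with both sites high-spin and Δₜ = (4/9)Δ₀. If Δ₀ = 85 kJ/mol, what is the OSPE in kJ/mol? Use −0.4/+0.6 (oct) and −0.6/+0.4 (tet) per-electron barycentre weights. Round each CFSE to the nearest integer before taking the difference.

-11

Octahedral high-spin t₂g⁴ eg²: CFSE = -0.4 × 85 = -34 kJ/mol.
Tetrahedral e³ t₂³ gives -0.6Δₜ = -0.6 × (4/9) × 85 = -23 kJ/mol.
Subtracting, OSPE = -34 − (-23) = -11 kJ/mol.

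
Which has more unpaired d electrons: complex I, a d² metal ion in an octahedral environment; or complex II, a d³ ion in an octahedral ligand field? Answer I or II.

I: For octahedral d² the high- and low-spin configurations coincide; t2g^2 e_g^0 → 2 unpaired.
II: t₂g³ eg⁰ → 3 unpaired.
So II has more unpaired electrons.

II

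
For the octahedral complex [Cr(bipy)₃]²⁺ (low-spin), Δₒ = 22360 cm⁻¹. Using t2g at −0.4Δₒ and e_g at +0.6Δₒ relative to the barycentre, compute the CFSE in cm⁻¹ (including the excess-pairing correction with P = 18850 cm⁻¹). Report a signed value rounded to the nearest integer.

bipy is neutral, so the +2 overall charge sits on Cr: oxidation state +2.
Cr is in group 6, so Cr²⁺ is d⁴ (6 − 2 = 4).
Electron filling gives t2g^4 e_g^0.
The orbital stabilization is -1.6Δₒ = -1.6 × 22360 = -35776 cm⁻¹.
Relative to high-spin t2g^3 e_g^1 (0 paired), the low-spin configuration has 1 additional pair, contributing +1 × 18850 = +18850 cm⁻¹.
Overall CFSE = -35776 + 18850 = -16926 cm⁻¹.

-16926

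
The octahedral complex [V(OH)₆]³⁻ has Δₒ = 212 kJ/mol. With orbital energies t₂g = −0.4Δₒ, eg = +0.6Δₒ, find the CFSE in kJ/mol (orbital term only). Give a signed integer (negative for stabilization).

Each OH⁻ contributes -1; 6 × (-1) = -6. With overall charge -3, V is in the +3 oxidation state.
Group 5 minus oxidation state +3 gives a d² configuration for V³⁺.
Electron filling gives t₂g² eg⁰.
The orbital stabilization is -0.8Δₒ = -0.8 × 212 = -170 kJ/mol.

-170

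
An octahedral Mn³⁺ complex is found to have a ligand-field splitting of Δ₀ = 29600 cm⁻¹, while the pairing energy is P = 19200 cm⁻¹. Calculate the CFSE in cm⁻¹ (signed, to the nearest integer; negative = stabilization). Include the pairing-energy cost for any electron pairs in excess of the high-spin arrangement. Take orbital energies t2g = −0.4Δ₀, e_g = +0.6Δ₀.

-28160

Mn³⁺: group 7, so d-count = 7 − 3 = 4.
With Δ₀ > P the complex is low-spin.
Filling d⁴ accordingly: t2g^4 e_g^0.
Orbital CFSE = -1.6Δ₀ = -1.6 × 29600 = -47360 cm⁻¹.
Excess pairs vs high-spin: 1 − 0 = 1; pairing cost = +19200 cm⁻¹.
Net CFSE = -47360 + 19200 = -28160 cm⁻¹.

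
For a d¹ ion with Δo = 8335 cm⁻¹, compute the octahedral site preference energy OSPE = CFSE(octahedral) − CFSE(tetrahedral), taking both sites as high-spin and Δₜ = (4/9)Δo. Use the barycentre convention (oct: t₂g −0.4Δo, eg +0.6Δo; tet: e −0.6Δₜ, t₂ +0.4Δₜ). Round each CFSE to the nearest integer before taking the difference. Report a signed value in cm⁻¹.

-1111

Octahedral high-spin t2g^1 e_g^0: CFSE = -0.4 × 8335 = -3334 cm⁻¹.
In a tetrahedral site the filling is e^1 t2^0: CFSE(tet) = -0.6Δₜ = -0.6 × (4/9)(8335) = -2223 cm⁻¹.
OSPE = -3334 − (-2223) = -1111 cm⁻¹.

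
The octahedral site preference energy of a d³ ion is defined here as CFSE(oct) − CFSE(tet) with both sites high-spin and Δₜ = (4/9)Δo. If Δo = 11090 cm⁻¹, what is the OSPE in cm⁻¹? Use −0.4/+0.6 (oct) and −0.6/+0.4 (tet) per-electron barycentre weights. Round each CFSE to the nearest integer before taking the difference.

-9365

In an octahedral site d³ (HS) is t₂g³ eg⁰, giving CFSE(oct) = -1.2Δo = -13308 cm⁻¹.
Tetrahedral: e² t₂¹, CFSE = 2(−0.6) + 1(+0.4) = -0.8Δₜ = -0.8 × (4/9) × 11090 = -3943 cm⁻¹.
OSPE = -13308 − (-3943) = -9365 cm⁻¹.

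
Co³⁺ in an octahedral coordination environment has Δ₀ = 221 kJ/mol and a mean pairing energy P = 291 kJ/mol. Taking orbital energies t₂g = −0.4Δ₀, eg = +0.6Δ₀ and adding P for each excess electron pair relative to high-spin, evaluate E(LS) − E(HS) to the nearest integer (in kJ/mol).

Group 9 minus oxidation state +3 gives a d⁶ configuration for Co³⁺.
High-spin d⁶ fills as t₂g⁴ eg² with CFSE 4(−0.4) + 2(+0.6) = -0.4Δ₀ = -88 kJ/mol.
Low-spin t₂g⁶ eg⁰ gives -2.4Δ₀ = -530 kJ/mol, but forming 2 extra pairs costs 2P = 582 kJ/mol, so E(LS) = -530 + 582 = 52 kJ/mol.
E(LS) − E(HS) = 52 − (-88) = 140 kJ/mol.

140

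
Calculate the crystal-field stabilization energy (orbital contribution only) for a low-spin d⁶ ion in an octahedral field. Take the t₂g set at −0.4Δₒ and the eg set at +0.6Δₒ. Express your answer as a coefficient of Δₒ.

-2.4 Δₒ

Configuration: t₂g⁶ eg⁰.
CFSE = 6(-0.4Δₒ) + 0(0.6Δₒ) = -2.4Δₒ + 0.0Δₒ = -2.4Δₒ.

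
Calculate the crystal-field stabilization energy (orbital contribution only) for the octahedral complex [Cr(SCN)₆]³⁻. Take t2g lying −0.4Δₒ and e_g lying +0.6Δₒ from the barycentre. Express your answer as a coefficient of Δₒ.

Each SCN⁻ contributes -1; 6 × (-1) = -6. With overall charge -3, Cr is in the +3 oxidation state.
Cr sits in group 6; removing 3 electrons leaves Cr³⁺ with 6 − 3 = 3 d electrons.
Configuration: t2g^3 e_g^0.
CFSE = 3(-0.4Δₒ) + 0(0.6Δₒ) = -1.2Δₒ + 0.0Δₒ = -1.2Δₒ.

-1.2 Δₒ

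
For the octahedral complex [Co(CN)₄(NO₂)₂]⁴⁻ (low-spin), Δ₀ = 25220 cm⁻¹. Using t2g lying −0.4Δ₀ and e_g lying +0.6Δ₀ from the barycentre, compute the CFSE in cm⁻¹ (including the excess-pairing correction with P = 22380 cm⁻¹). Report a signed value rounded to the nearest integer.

Ligand charges: 4×(-1) from CN⁻ and 2×(-1) from NO₂⁻ sum to -6; with overall charge -4, Co is +2.
Co sits in group 9; removing 2 electrons leaves Co²⁺ with 9 − 2 = 7 d electrons.
The d⁷ electrons fill as t2g^6 e_g^1.
CFSE(orbital) = 6×(-0.4Δ₀) + 1×(0.6Δ₀) = -1.8Δ₀; with Δ₀ = 25220 cm⁻¹ that is -45396 cm⁻¹.
Relative to high-spin t2g^5 e_g^2 (2 paired), the low-spin configuration has 1 additional pair, contributing +1 × 22380 = +22380 cm⁻¹.
Net CFSE = -45396 + 22380 = -23016 cm⁻¹.

-23016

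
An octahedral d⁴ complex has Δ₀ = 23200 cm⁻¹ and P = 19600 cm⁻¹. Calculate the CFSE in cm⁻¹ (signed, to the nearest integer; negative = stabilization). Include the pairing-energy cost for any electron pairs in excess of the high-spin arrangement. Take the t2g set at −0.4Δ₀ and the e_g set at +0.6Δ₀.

-17520

Here Δ₀ > P (23200 > 19600), so the low-spin state is favoured.
Configuration: t2g^4 e_g^0.
Orbital CFSE = -1.6Δ₀ = -1.6 × 23200 = -37120 cm⁻¹.
Excess pairs vs high-spin: 1 − 0 = 1; pairing cost = +19600 cm⁻¹.
Net CFSE = -37120 + 19600 = -17520 cm⁻¹.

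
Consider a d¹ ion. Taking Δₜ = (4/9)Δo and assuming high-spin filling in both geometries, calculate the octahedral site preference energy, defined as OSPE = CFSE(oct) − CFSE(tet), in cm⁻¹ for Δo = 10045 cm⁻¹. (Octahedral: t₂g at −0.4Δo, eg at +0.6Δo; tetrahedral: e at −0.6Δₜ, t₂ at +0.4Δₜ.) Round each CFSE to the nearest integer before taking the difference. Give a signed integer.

In an octahedral site d¹ (HS) is t₂g¹ eg⁰, giving CFSE(oct) = -0.4Δo = -4018 cm⁻¹.
Tetrahedral e¹ t₂⁰ gives -0.6Δₜ = -0.6 × (4/9) × 10045 = -2679 cm⁻¹.
OSPE = CFSE(oct) − CFSE(tet) = -4018 − (-2679) = -1339 cm⁻¹.

-1339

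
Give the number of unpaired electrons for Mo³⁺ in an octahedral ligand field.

3

Mo sits in group 6; removing 3 electrons leaves Mo³⁺ with 6 − 3 = 3 d electrons.
Configuration: t₂g³ eg⁰, giving 3 unpaired electrons.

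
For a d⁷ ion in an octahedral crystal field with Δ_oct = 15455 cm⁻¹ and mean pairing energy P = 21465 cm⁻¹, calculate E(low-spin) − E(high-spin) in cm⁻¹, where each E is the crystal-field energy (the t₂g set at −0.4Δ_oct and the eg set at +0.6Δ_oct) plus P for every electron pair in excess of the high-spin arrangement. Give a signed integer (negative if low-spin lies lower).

6010

High-spin d⁷ fills as t₂g⁵ eg² with CFSE 5(−0.4) + 2(+0.6) = -0.8Δ_oct = -12364 cm⁻¹.
Low-spin: t₂g⁶ eg¹, orbital CFSE = -1.8Δ_oct = -27819 cm⁻¹; plus 1 excess pair × P = +21465 cm⁻¹; total -6354 cm⁻¹.
E(LS) − E(HS) = -6354 − (-12364) = 6010 cm⁻¹.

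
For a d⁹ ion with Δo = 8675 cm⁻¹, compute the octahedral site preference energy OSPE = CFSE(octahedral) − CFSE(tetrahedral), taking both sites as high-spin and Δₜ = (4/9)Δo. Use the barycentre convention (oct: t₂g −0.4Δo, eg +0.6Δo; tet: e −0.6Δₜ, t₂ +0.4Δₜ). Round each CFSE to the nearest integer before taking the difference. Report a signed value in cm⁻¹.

Octahedral (high-spin): t2g^6 e_g^3, CFSE = 6(−0.4) + 3(+0.6) = -0.6Δo = -0.6 × 8675 = -5205 cm⁻¹.
Tetrahedral e^4 t2^5 gives -0.4Δₜ = -0.4 × (4/9) × 8675 = -1542 cm⁻¹.
OSPE = -5205 − (-1542) = -3663 cm⁻¹.

-3663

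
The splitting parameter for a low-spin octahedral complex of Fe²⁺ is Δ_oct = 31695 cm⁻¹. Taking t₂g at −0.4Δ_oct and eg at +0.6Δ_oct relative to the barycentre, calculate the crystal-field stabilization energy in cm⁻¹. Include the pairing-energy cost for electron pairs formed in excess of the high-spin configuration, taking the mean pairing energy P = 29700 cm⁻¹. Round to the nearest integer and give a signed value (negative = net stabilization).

-16668

Fe sits in group 8; removing 2 electrons leaves Fe²⁺ with 8 − 2 = 6 d electrons.
The d⁶ electrons fill as t₂g⁶ eg⁰.
The orbital stabilization is -2.4Δ_oct = -2.4 × 31695 = -76068 cm⁻¹.
Relative to high-spin t₂g⁴ eg² (1 paired), the low-spin configuration has 2 additional pairs, contributing +2 × 29700 = +59400 cm⁻¹.
Overall CFSE = -76068 + 59400 = -16668 cm⁻¹.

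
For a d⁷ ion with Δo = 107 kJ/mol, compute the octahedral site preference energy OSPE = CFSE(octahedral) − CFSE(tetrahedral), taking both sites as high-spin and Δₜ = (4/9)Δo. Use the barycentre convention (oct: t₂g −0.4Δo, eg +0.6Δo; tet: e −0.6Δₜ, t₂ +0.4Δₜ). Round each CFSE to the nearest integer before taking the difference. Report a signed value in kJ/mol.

-29

Octahedral (high-spin): t2g^5 e_g^2, CFSE = 5(−0.4) + 2(+0.6) = -0.8Δo = -0.8 × 107 = -86 kJ/mol.
Tetrahedral e^4 t2^3 gives -1.2Δₜ = -1.2 × (4/9) × 107 = -57 kJ/mol.
OSPE = CFSE(oct) − CFSE(tet) = -86 − (-57) = -29 kJ/mol.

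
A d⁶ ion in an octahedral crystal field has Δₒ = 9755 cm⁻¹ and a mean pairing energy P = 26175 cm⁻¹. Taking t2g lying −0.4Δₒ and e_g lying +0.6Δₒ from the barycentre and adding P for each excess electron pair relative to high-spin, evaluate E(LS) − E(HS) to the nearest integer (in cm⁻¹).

In the high-spin limit (t2g^4 e_g^2) the orbital term is -0.4Δₒ = -3902 cm⁻¹, with no excess pairing.
Low-spin: t2g^6 e_g^0, orbital CFSE = -2.4Δₒ = -23412 cm⁻¹; plus 2 excess pairs × P = +52350 cm⁻¹; total 28938 cm⁻¹.
The difference is 28938 − (-3902) = 32840 cm⁻¹, so high-spin lies lower.

32840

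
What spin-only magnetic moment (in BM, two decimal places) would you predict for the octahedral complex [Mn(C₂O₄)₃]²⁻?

Each C₂O₄²⁻ contributes -2; 3 × (-2) = -6. With overall charge -2, Mn is in the +4 oxidation state.
Mn sits in group 7; removing 4 electrons leaves Mn⁴⁺ with 7 − 4 = 3 d electrons.
Configuration: t₂g³ eg⁰ → 3 unpaired electrons.
μ(spin-only) = √[3(3+2)] = √15 ≈ 3.87 BM.

3.87 BM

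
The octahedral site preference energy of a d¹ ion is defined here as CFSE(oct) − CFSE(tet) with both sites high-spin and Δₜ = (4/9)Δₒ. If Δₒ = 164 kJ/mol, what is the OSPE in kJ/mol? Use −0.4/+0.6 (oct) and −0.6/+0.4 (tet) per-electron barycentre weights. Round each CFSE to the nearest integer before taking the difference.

-22

In an octahedral site d¹ (HS) is t₂g¹ eg⁰, giving CFSE(oct) = -0.4Δₒ = -66 kJ/mol.
Tetrahedral e¹ t₂⁰ gives -0.6Δₜ = -0.6 × (4/9) × 164 = -44 kJ/mol.
OSPE = CFSE(oct) − CFSE(tet) = -66 − (-44) = -22 kJ/mol.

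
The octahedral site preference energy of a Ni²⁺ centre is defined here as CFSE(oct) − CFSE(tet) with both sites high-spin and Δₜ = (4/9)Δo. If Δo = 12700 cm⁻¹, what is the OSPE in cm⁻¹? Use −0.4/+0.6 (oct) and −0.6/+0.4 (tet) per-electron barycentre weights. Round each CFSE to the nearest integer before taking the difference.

-10724

Ni sits in group 10; removing 2 electrons leaves Ni²⁺ with 10 − 2 = 8 d electrons.
In an octahedral site d⁸ (HS) is t2g^6 e_g^2, giving CFSE(oct) = -1.2Δo = -15240 cm⁻¹.
In a tetrahedral site the filling is e^4 t2^4: CFSE(tet) = -0.8Δₜ = -0.8 × (4/9)(12700) = -4516 cm⁻¹.
OSPE = -15240 − (-4516) = -10724 cm⁻¹.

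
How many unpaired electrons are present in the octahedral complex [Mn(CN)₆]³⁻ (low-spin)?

2

Each CN⁻ contributes -1; 6 × (-1) = -6. With overall charge -3, Mn is in the +3 oxidation state.
Mn sits in group 7; removing 3 electrons leaves Mn³⁺ with 7 − 3 = 4 d electrons.
Configuration: t₂g⁴ eg⁰, giving 2 unpaired electrons.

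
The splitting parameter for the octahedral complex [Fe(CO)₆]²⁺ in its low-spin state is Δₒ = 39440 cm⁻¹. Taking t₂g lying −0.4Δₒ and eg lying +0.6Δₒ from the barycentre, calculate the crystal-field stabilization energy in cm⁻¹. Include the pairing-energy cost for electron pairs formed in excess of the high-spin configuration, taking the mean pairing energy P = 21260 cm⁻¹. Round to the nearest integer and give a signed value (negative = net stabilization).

-52136

CO is neutral, so the +2 overall charge sits on Fe: oxidation state +2.
Group 8 minus oxidation state +2 gives a d⁶ configuration for Fe²⁺.
Configuration: t₂g⁶ eg⁰.
CFSE(orbital) = 6×(-0.4Δₒ) + 0×(0.6Δₒ) = -2.4Δₒ; with Δₒ = 39440 cm⁻¹ that is -94656 cm⁻¹.
Pairing penalty: 3 pairs vs 1 in the high-spin reference → 2 extra × P = 42520 cm⁻¹.
Net CFSE = -94656 + 42520 = -52136 cm⁻¹.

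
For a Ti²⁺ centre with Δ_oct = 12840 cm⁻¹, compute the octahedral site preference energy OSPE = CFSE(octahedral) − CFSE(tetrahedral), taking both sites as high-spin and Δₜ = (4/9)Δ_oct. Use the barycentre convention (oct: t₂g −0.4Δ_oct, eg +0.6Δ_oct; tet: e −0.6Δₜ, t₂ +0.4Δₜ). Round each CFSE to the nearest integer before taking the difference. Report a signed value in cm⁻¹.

-3424

Group 4 minus oxidation state +2 gives a d² configuration for Ti²⁺.
Octahedral high-spin t2g^2 e_g^0: CFSE = -0.8 × 12840 = -10272 cm⁻¹.
Tetrahedral e^2 t2^0 gives -1.2Δₜ = -1.2 × (4/9) × 12840 = -6848 cm⁻¹.
Subtracting, OSPE = -10272 − (-6848) = -3424 cm⁻¹.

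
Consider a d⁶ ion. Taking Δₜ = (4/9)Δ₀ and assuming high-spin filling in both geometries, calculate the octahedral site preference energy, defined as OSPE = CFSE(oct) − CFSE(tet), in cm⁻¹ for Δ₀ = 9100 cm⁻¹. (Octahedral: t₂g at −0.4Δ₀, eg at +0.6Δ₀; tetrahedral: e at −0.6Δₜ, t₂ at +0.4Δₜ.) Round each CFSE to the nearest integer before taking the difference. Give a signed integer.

Octahedral (high-spin): t₂g⁴ eg², CFSE = 4(−0.4) + 2(+0.6) = -0.4Δ₀ = -0.4 × 9100 = -3640 cm⁻¹.
Tetrahedral e³ t₂³ gives -0.6Δₜ = -0.6 × (4/9) × 9100 = -2427 cm⁻¹.
Subtracting, OSPE = -3640 − (-2427) = -1213 cm⁻¹.

-1213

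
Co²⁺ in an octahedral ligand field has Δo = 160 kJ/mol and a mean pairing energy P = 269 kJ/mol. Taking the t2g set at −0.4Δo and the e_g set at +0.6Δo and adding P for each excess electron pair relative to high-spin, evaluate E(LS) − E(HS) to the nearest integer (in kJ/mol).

Co²⁺: group 9, so d-count = 9 − 2 = 7.
High-spin: t2g^5 e_g^2, CFSE = -0.8Δo = -128 kJ/mol.
For low-spin the configuration is t2g^6 e_g^1: orbital energy -1.8 × 160 = -288 kJ/mol, and 1 additional pair relative to high-spin adds 269 kJ/mol, giving -19 kJ/mol.
Thus E(LS) − E(HS) = 109 kJ/mol.

109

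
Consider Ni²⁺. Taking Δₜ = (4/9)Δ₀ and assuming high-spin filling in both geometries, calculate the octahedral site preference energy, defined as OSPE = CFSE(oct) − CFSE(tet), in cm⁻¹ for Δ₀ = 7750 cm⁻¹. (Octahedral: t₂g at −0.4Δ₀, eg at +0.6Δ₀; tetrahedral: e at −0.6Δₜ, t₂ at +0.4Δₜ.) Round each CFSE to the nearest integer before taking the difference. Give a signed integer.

Ni is in group 10, so Ni²⁺ is d⁸ (10 − 2 = 8).
In an octahedral site d⁸ (HS) is t₂g⁶ eg², giving CFSE(oct) = -1.2Δ₀ = -9300 cm⁻¹.
Tetrahedral: e⁴ t₂⁴, CFSE = 4(−0.6) + 4(+0.4) = -0.8Δₜ = -0.8 × (4/9) × 7750 = -2756 cm⁻¹.
OSPE = CFSE(oct) − CFSE(tet) = -9300 − (-2756) = -6544 cm⁻¹.

-6544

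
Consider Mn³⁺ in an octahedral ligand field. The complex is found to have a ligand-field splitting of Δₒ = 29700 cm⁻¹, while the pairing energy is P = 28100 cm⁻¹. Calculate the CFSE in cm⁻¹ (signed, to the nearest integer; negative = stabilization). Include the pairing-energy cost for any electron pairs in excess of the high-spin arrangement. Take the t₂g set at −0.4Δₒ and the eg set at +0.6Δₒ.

Mn sits in group 7; removing 3 electrons leaves Mn³⁺ with 7 − 3 = 4 d electrons.
Since Δₒ = 29700 cm⁻¹ > P = 28100 cm⁻¹, the complex adopts the low-spin configuration.
Filling d⁴ accordingly: t₂g⁴ eg⁰.
Orbital CFSE = -1.6Δₒ = -1.6 × 29700 = -47520 cm⁻¹.
Excess pairs vs high-spin: 1 − 0 = 1; pairing cost = +28100 cm⁻¹.
Net CFSE = -47520 + 28100 = -19420 cm⁻¹.

-19420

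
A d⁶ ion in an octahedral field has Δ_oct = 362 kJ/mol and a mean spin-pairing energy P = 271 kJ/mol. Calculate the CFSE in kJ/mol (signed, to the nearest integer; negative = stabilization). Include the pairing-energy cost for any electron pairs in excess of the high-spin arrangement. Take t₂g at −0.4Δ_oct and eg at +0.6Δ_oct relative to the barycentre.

-327

Δ_oct > P, so pairing is preferred: the ground state is low-spin.
Filling d⁶ accordingly: t₂g⁶ eg⁰.
Orbital CFSE = -2.4Δ_oct = -2.4 × 362 = -869 kJ/mol.
Excess pairs vs high-spin: 3 − 1 = 2; pairing cost = +542 kJ/mol.
Net CFSE = -869 + 542 = -327 kJ/mol.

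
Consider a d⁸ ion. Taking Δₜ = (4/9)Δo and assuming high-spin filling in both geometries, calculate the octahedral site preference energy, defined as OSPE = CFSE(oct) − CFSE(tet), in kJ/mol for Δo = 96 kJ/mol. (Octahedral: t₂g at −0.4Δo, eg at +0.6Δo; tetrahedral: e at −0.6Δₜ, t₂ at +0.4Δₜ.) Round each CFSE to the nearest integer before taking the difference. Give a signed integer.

Octahedral (high-spin): t2g^6 e_g^2, CFSE = 6(−0.4) + 2(+0.6) = -1.2Δo = -1.2 × 96 = -115 kJ/mol.
Tetrahedral e^4 t2^4 gives -0.8Δₜ = -0.8 × (4/9) × 96 = -34 kJ/mol.
OSPE = CFSE(oct) − CFSE(tet) = -115 − (-34) = -81 kJ/mol.

-81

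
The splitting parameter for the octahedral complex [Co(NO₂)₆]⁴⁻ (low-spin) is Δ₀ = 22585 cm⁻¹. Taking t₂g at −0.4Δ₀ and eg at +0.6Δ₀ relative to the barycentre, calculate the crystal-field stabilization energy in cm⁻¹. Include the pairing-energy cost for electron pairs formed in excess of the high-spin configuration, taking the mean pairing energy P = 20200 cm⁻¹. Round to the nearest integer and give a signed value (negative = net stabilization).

-20453

Each NO₂⁻ contributes -1; 6 × (-1) = -6. With overall charge -4, Co is in the +2 oxidation state.
Group 9 minus oxidation state +2 gives a d⁷ configuration for Co²⁺.
Configuration: t₂g⁶ eg¹.
The orbital stabilization is -1.8Δ₀ = -1.8 × 22585 = -40653 cm⁻¹.
Relative to high-spin t₂g⁵ eg² (2 paired), the low-spin configuration has 1 additional pair, contributing +1 × 20200 = +20200 cm⁻¹.
Overall CFSE = -40653 + 20200 = -20453 cm⁻¹.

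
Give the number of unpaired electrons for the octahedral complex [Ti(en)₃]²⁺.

en is neutral, so the +2 overall charge sits on Ti: oxidation state +2.
Ti sits in group 4; removing 2 electrons leaves Ti²⁺ with 4 − 2 = 2 d electrons.
Configuration: t2g^2 e_g^0, giving 2 unpaired electrons.

2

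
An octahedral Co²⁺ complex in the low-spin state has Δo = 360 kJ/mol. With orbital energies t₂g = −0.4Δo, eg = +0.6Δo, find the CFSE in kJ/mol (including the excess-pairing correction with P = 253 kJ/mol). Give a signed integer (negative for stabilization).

-395

Co sits in group 9; removing 2 electrons leaves Co²⁺ with 9 − 2 = 7 d electrons.
Configuration: t₂g⁶ eg¹.
Orbital CFSE = 6(-0.4) + 1(0.6) = -1.8Δo = -1.8 × 360 = -648 kJ/mol.
High-spin d⁷ would be t₂g⁵ eg² with 2 pairs; low-spin has 3, so 1 excess pair costs +1P = +253 kJ/mol.
Net CFSE = -648 + 253 = -395 kJ/mol.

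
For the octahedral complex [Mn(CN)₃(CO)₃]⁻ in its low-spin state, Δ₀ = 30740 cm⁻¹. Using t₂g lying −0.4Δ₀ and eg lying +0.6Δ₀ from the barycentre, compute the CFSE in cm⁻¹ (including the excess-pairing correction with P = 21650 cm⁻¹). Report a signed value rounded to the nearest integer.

-18180

Ligand charges: 3×(-1) from CN⁻ and 3×(+0) from CO sum to -3; with overall charge -1, Mn is +2.
Mn is in group 7, so Mn²⁺ is d⁵ (7 − 2 = 5).
Electron filling gives t₂g⁵ eg⁰.
Orbital CFSE = 5(-0.4) + 0(0.6) = -2.0Δ₀ = -2.0 × 30740 = -61480 cm⁻¹.
High-spin d⁵ would be t₂g³ eg² with 0 pairs; low-spin has 2, so 2 excess pairs cost +2P = +43300 cm⁻¹.
Net CFSE = -61480 + 43300 = -18180 cm⁻¹.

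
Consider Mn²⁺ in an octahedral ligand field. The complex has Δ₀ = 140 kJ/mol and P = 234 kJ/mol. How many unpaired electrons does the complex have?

5

Mn sits in group 7; removing 2 electrons leaves Mn²⁺ with 7 − 2 = 5 d electrons.
With Δ₀ < P the complex is high-spin.
Filling d⁵ accordingly: t2g^3 e_g^2.
Unpaired electrons: 5.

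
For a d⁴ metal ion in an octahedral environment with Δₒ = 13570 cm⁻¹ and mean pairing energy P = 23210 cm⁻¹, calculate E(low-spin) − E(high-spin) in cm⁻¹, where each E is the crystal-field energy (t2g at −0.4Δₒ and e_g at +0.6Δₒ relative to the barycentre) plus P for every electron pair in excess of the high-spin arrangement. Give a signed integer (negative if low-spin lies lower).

9640

High-spin d⁴ fills as t2g^3 e_g^1 with CFSE 3(−0.4) + 1(+0.6) = -0.6Δₒ = -8142 cm⁻¹.
For low-spin the configuration is t2g^4 e_g^0: orbital energy -1.6 × 13570 = -21712 cm⁻¹, and 1 additional pair relative to high-spin adds 23210 cm⁻¹, giving 1498 cm⁻¹.
Thus E(LS) − E(HS) = 9640 cm⁻¹.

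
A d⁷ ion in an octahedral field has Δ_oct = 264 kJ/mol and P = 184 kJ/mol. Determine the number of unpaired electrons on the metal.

With Δ_oct > P the complex is low-spin.
Configuration: t2g^6 e_g^1.
Unpaired electrons: 1.

1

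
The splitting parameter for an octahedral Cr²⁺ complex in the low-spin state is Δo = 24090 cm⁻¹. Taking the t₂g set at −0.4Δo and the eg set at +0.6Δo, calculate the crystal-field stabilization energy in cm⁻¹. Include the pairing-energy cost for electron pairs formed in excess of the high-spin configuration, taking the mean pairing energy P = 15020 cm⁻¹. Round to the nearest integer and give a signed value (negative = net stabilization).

-23524

Cr is in group 6, so Cr²⁺ is d⁴ (6 − 2 = 4).
The d⁴ electrons fill as t₂g⁴ eg⁰.
Orbital CFSE = 4(-0.4) + 0(0.6) = -1.6Δo = -1.6 × 24090 = -38544 cm⁻¹.
Pairing penalty: 1 pair vs 0 in the high-spin reference → 1 extra × P = 15020 cm⁻¹.
Overall CFSE = -38544 + 15020 = -23524 cm⁻¹.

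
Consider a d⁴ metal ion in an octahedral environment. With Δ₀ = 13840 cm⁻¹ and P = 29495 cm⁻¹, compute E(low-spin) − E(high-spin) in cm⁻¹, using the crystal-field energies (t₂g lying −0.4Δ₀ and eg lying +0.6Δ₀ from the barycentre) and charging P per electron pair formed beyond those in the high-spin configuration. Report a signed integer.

High-spin: t₂g³ eg¹, CFSE = -0.6Δ₀ = -8304 cm⁻¹.
Low-spin: t₂g⁴ eg⁰, orbital CFSE = -1.6Δ₀ = -22144 cm⁻¹; plus 1 excess pair × P = +29495 cm⁻¹; total 7351 cm⁻¹.
Thus E(LS) − E(HS) = 15655 cm⁻¹.

15655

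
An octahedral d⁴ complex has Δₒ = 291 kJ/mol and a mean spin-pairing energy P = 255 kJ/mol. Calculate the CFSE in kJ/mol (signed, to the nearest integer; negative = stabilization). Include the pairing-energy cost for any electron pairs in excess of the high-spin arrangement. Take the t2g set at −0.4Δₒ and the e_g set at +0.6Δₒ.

-211

Since Δₒ = 291 kJ/mol > P = 255 kJ/mol, the complex adopts the low-spin configuration.
That gives t2g^4 e_g^0.
Orbital CFSE = -1.6Δₒ = -1.6 × 291 = -466 kJ/mol.
Excess pairs vs high-spin: 1 − 0 = 1; pairing cost = +255 kJ/mol.
Net CFSE = -466 + 255 = -211 kJ/mol.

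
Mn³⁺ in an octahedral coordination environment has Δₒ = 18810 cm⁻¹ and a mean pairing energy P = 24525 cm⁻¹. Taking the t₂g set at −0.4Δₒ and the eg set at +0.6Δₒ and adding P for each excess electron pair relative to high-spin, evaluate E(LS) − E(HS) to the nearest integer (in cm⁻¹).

5715

Mn is in group 7, so Mn³⁺ is d⁴ (7 − 3 = 4).
In the high-spin limit (t₂g³ eg¹) the orbital term is -0.6Δₒ = -11286 cm⁻¹, with no excess pairing.
Low-spin: t₂g⁴ eg⁰, orbital CFSE = -1.6Δₒ = -30096 cm⁻¹; plus 1 excess pair × P = +24525 cm⁻¹; total -5571 cm⁻¹.
E(LS) − E(HS) = -5571 − (-11286) = 5715 cm⁻¹.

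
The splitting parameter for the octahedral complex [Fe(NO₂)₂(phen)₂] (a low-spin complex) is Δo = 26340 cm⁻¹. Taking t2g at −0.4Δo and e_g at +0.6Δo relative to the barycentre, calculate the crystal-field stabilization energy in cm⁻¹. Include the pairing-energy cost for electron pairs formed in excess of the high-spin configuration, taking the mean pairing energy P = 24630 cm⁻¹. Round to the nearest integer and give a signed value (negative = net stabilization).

-13956

Ligand charges: 2×(-1) from NO₂⁻ and 2×(+0) from phen sum to -2; with overall charge +0, Fe is +2.
Fe²⁺: group 8, so d-count = 8 − 2 = 6.
Configuration: t2g^6 e_g^0.
The orbital stabilization is -2.4Δo = -2.4 × 26340 = -63216 cm⁻¹.
Pairing penalty: 3 pairs vs 1 in the high-spin reference → 2 extra × P = 49260 cm⁻¹.
Net CFSE = -63216 + 49260 = -13956 cm⁻¹.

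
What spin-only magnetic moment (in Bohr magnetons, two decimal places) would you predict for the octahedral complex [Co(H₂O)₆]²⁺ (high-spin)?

H₂O is neutral, so the +2 overall charge sits on Co: oxidation state +2.
Group 9 minus oxidation state +2 gives a d⁷ configuration for Co²⁺.
Configuration: t₂g⁵ eg² → 3 unpaired electrons.
μ(spin-only) = √[3(3+2)] = √15 ≈ 3.87 Bohr magnetons.

3.87 Bohr magnetons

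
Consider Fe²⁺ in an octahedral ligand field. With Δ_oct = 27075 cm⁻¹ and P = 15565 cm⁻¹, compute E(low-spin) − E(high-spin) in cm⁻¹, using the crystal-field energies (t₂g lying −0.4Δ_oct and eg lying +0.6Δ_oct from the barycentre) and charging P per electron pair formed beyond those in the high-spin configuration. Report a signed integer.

-23020

Fe is in group 8, so Fe²⁺ is d⁶ (8 − 2 = 6).
High-spin d⁶ fills as t₂g⁴ eg² with CFSE 4(−0.4) + 2(+0.6) = -0.4Δ_oct = -10830 cm⁻¹.
Low-spin: t₂g⁶ eg⁰, orbital CFSE = -2.4Δ_oct = -64980 cm⁻¹; plus 2 excess pairs × P = +31130 cm⁻¹; total -33850 cm⁻¹.
Thus E(LS) − E(HS) = -23020 cm⁻¹.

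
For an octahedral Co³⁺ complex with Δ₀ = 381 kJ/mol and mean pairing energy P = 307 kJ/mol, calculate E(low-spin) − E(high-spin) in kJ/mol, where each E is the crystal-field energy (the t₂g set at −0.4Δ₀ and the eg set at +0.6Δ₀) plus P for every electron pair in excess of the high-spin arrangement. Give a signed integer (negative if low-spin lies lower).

-148

Co is in group 9, so Co³⁺ is d⁶ (9 − 3 = 6).
High-spin d⁶ fills as t₂g⁴ eg² with CFSE 4(−0.4) + 2(+0.6) = -0.4Δ₀ = -152 kJ/mol.
Low-spin t₂g⁶ eg⁰ gives -2.4Δ₀ = -914 kJ/mol, but forming 2 extra pairs costs 2P = 614 kJ/mol, so E(LS) = -914 + 614 = -300 kJ/mol.
E(LS) − E(HS) = -300 − (-152) = -148 kJ/mol.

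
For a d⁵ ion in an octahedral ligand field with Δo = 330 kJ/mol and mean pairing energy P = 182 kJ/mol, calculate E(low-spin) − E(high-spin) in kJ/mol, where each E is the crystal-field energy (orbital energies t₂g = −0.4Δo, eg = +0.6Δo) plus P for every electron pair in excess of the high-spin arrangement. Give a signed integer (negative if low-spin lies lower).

-296

High-spin d⁵ fills as t₂g³ eg² with CFSE 3(−0.4) + 2(+0.6) = 0.0Δo = 0 kJ/mol.
Low-spin t₂g⁵ eg⁰ gives -2.0Δo = -660 kJ/mol, but forming 2 extra pairs costs 2P = 364 kJ/mol, so E(LS) = -660 + 364 = -296 kJ/mol.
The difference is -296 − (0) = -296 kJ/mol, so low-spin lies lower.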